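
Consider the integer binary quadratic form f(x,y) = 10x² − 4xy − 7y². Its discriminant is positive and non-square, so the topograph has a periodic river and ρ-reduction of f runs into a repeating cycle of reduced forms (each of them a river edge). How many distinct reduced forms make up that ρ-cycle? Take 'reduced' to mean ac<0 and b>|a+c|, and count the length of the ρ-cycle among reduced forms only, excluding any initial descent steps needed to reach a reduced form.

D = 296, ⌊√D⌋ = 17
descent: ρ → (-7,4,10)  [lands on river]
river: ρ → (10,16,-1)
river: ρ → (-1,16,10)
river: ρ → (10,4,-7)
river: ρ → (-7,10,7)
river: ρ → (7,4,-10)
river: ρ → (-10,16,1)
river: ρ → (1,16,-10)
river: ρ → (-10,4,7)
river: ρ → (7,10,-7)
ρ-cycle length = 10 (tail of 1 descent step not counted)

10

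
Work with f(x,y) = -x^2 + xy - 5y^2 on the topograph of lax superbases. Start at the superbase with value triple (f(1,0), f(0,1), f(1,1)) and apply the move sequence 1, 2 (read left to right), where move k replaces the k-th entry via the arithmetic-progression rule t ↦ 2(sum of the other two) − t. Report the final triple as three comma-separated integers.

start (-1,-5,-5) = (f(1,0),f(0,1),f(1,1))
replace slot 1: 2·((-5)+(-5)) − (-1) = -19 → (-19,-5,-5)
replace slot 2: 2·((-19)+(-5)) − (-5) = -43 → (-19,-43,-5)

-19,-43,-5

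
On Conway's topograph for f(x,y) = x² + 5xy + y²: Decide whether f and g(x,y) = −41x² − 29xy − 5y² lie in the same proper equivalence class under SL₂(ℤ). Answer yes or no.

D₁ = 21, D₂ = 21
river cycle of f (length 2): (1, 3, -3), (-3, 3, 1)
river cycle of g (length 2): (1, 3, -3), (-3, 3, 1)
cycles coincide ⇒ equivalent

yes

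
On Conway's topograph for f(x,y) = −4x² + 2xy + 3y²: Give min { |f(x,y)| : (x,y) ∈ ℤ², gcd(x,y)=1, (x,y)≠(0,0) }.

river: ρ → (3,4,-3)
river: ρ → (-3,2,4)
river: ρ → (4,6,-1)
river: ρ → (-1,6,4)
river: ρ → (4,2,-3)
river: ρ → (-3,4,3)
river: ρ → (3,2,-4)
river: ρ → (-4,6,1)
river: ρ → (1,6,-4)
river: ρ → (-4,2,3)
closes: descent 0, river 10
min |a| on river = 1

1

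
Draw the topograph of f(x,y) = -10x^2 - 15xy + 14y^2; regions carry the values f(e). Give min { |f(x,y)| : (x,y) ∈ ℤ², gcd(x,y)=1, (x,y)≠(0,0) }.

descent: ρ → (14,15,-10)  [lands on river]
river: ρ → (-10,25,4)
river: ρ → (4,23,-16)
river: ρ → (-16,9,11)
river: ρ → (11,13,-14)
river: ρ → (-14,15,10)
river: ρ → (10,25,-4)
river: ρ → (-4,23,16)
river: ρ → (16,9,-11)
river: ρ → (-11,13,14)
closes: descent 1, river 10
min |a| on river = 4

4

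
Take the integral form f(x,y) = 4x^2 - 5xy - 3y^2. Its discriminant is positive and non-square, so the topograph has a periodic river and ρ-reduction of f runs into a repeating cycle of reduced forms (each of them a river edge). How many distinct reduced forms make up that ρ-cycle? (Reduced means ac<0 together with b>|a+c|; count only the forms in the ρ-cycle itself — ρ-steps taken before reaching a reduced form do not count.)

D = 73, ⌊√D⌋ = 8
descent: ρ → (-3,5,4)  [lands on river]
river: ρ → (4,3,-4)
river: ρ → (-4,5,3)
river: ρ → (3,7,-2)
river: ρ → (-2,5,6)
river: ρ → (6,7,-1)
river: ρ → (-1,7,6)
river: ρ → (6,5,-2)
river: ρ → (-2,7,3)
river: ρ → (3,5,-4)
river: ρ → (-4,3,4)
river: ρ → (4,5,-3)
river: ρ → (-3,7,2)
river: ρ → (2,5,-6)
river: ρ → (-6,7,1)
river: ρ → (1,7,-6)
river: ρ → (-6,5,2)
river: ρ → (2,7,-3)
ρ-cycle length = 18 (tail of 1 descent step not counted)

18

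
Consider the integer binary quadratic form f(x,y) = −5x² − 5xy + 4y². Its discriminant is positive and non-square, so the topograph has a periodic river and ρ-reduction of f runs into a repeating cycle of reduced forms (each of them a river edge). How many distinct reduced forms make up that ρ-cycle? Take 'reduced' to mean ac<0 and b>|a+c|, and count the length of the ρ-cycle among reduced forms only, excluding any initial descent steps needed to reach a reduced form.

D = 105, ⌊√D⌋ = 10
descent: ρ → (4,5,-5)  [lands on river]
river: ρ → (-5,5,4)
river: ρ → (4,3,-6)
river: ρ → (-6,9,1)
river: ρ → (1,9,-6)
river: ρ → (-6,3,4)
ρ-cycle length = 6 (tail of 1 descent step not counted)

6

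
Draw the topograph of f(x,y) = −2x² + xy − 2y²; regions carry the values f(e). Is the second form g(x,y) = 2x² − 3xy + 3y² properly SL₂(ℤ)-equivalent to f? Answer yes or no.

D₁ = -15, D₂ = -15
f is negative-definite; reduce −f:
−f: flip: (2,-1,2)→(2,1,2)
−f: reduced (well bottom): (2,1,2) with a≤c, −a<b≤a
flip sign back: reduced form of f is (-2,-1,-2)
g: translate: b→1 (≡-3 mod 4), so (2,-3,3)→(2,1,2)
g: reduced (well bottom): (2,1,2) with a≤c, −a<b≤a
reduced forms (-2, -1, -2) vs (2, 1, 2) ⇒ inequivalent

no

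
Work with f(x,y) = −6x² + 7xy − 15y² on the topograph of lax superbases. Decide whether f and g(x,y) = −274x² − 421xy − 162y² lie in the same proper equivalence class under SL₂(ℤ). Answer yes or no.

D₁ = -311, D₂ = -311
f is negative-definite; reduce −f:
−f: translate: b→5 (≡-7 mod 12), so (6,-7,15)→(6,5,14)
−f: reduced (well bottom): (6,5,14) with a≤c, −a<b≤a
flip sign back: reduced form of f is (-6,-5,-14)
g is negative-definite; reduce −g:
−g: translate: b→-127 (≡421 mod 548), so (274,421,162)→(274,-127,15)
−g: flip: (274,-127,15)→(15,127,274)
−g: translate: b→7 (≡127 mod 30), so (15,127,274)→(15,7,6)
−g: flip: (15,7,6)→(6,-7,15)
−g: translate: b→5 (≡-7 mod 12), so (6,-7,15)→(6,5,14)
−g: reduced (well bottom): (6,5,14) with a≤c, −a<b≤a
flip sign back: reduced form of g is (-6,-5,-14)
reduced forms (-6, -5, -14) vs (-6, -5, -14) ⇒ equivalent

yes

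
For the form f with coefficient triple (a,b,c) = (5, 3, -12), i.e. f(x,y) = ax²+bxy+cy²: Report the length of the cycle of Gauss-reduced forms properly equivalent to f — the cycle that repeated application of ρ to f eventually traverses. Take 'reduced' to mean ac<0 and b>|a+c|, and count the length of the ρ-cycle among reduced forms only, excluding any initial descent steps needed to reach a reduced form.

D = 249, ⌊√D⌋ = 15
descent: ρ → (-12,-3,5)
descent: ρ → (5,13,-4)  [lands on river]
river: ρ → (-4,11,8)
river: ρ → (8,5,-7)
river: ρ → (-7,9,6)
river: ρ → (6,15,-1)
river: ρ → (-1,15,6)
river: ρ → (6,9,-7)
river: ρ → (-7,5,8)
river: ρ → (8,11,-4)
river: ρ → (-4,13,5)
river: ρ → (5,7,-10)
river: ρ → (-10,13,2)
river: ρ → (2,15,-3)
river: ρ → (-3,15,2)
river: ρ → (2,13,-10)
river: ρ → (-10,7,5)
ρ-cycle length = 16 (tail of 2 descent steps not counted)

16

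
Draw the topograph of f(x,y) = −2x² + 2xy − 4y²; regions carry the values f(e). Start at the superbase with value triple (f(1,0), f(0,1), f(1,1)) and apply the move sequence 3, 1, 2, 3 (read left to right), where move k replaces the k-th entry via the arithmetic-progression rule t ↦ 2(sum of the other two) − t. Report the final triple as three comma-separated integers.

start (-2,-4,-4) = (f(1,0),f(0,1),f(1,1))
replace slot 3: 2·((-2)+(-4)) − (-4) = -8 → (-2,-4,-8)
replace slot 1: 2·((-4)+(-8)) − (-2) = -22 → (-22,-4,-8)
replace slot 2: 2·((-22)+(-8)) − (-4) = -56 → (-22,-56,-8)
replace slot 3: 2·((-22)+(-56)) − (-8) = -148 → (-22,-56,-148)

-22,-56,-148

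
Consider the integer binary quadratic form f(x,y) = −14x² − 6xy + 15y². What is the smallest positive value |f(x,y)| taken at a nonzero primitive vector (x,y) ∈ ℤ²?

descent: ρ → (15,6,-14)  [lands on river]
river: ρ → (-14,22,7)
river: ρ → (7,20,-17)
river: ρ → (-17,14,10)
river: ρ → (10,26,-5)
river: ρ → (-5,24,15)
closes: descent 1, river 6
min |a| on river = 5

5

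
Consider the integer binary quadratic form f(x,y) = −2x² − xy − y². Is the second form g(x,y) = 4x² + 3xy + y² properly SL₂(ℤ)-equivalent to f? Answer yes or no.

D₁ = -7, D₂ = -7
f is negative-definite; reduce −f:
−f: flip: (2,1,1)→(1,-1,2)
−f: translate: b→1 (≡-1 mod 2), so (1,-1,2)→(1,1,2)
−f: reduced (well bottom): (1,1,2) with a≤c, −a<b≤a
flip sign back: reduced form of f is (-1,-1,-2)
g: flip: (4,3,1)→(1,-3,4)
g: translate: b→1 (≡-3 mod 2), so (1,-3,4)→(1,1,2)
g: reduced (well bottom): (1,1,2) with a≤c, −a<b≤a
reduced forms (-1, -1, -2) vs (1, 1, 2) ⇒ inequivalent

no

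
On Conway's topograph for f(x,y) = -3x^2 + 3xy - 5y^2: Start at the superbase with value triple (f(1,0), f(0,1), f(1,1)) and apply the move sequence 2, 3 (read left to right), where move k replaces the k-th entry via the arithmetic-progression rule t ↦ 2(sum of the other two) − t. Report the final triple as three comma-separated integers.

start (-3,-5,-5) = (f(1,0),f(0,1),f(1,1))
replace slot 2: 2·((-3)+(-5)) − (-5) = -11 → (-3,-11,-5)
replace slot 3: 2·((-3)+(-11)) − (-5) = -23 → (-3,-11,-23)

-3,-11,-23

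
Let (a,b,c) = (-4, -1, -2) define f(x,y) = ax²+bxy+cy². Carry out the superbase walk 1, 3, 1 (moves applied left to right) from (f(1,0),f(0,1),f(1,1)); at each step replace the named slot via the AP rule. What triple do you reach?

start (-4,-2,-7) = (f(1,0),f(0,1),f(1,1))
replace slot 1: 2·((-2)+(-7)) − (-4) = -14 → (-14,-2,-7)
replace slot 3: 2·((-14)+(-2)) − (-7) = -25 → (-14,-2,-25)
replace slot 1: 2·((-2)+(-25)) − (-14) = -40 → (-40,-2,-25)

-40,-2,-25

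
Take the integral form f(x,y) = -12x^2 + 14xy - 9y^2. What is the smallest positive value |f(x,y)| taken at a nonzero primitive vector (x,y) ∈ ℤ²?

translate: b→10 (≡-14 mod 24), so (12,-14,9)→(12,10,7)
flip: (12,10,7)→(7,-10,12)
translate: b→4 (≡-10 mod 14), so (7,-10,12)→(7,4,9)
reduced (well bottom): (7,4,9) with a≤c, −a<b≤a
well minimum |f| = |-7| = 7 (negative-definite)

7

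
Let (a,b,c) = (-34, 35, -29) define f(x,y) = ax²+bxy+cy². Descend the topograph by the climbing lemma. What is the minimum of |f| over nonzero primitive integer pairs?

translate: b→33 (≡-35 mod 68), so (34,-35,29)→(34,33,28)
flip: (34,33,28)→(28,-33,34)
translate: b→23 (≡-33 mod 56), so (28,-33,34)→(28,23,29)
reduced (well bottom): (28,23,29) with a≤c, −a<b≤a
well minimum |f| = |-28| = 28 (negative-definite)

28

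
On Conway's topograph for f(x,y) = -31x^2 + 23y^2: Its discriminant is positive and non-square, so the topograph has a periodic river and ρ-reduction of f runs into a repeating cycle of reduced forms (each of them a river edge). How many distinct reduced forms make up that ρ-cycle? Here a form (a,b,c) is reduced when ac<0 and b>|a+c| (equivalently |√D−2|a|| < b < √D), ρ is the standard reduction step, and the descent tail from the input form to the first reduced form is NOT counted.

D = 2852, ⌊√D⌋ = 53
descent: ρ → (23,46,-8)  [lands on river]
river: ρ → (-8,50,11)
river: ρ → (11,38,-32)
river: ρ → (-32,26,17)
river: ρ → (17,42,-16)
river: ρ → (-16,22,37)
river: ρ → (37,52,-1)
river: ρ → (-1,52,37)
river: ρ → (37,22,-16)
river: ρ → (-16,42,17)
river: ρ → (17,26,-32)
river: ρ → (-32,38,11)
river: ρ → (11,50,-8)
river: ρ → (-8,46,23)
ρ-cycle length = 14 (tail of 1 descent step not counted)

14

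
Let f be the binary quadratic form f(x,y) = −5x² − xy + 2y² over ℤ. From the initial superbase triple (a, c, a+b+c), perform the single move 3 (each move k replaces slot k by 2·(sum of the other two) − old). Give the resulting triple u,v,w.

start (-5,2,-4) = (f(1,0),f(0,1),f(1,1))
replace slot 3: 2·((-5)+2) − (-4) = -2 → (-5,2,-2)

-5,2,-2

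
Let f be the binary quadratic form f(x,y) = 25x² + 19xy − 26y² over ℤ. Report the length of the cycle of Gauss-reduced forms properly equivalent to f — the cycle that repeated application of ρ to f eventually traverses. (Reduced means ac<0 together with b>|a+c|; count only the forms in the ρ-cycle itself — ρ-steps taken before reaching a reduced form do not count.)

D = 2961, ⌊√D⌋ = 54
river: ρ → (-26,33,18)
river: ρ → (18,39,-20)
river: ρ → (-20,41,16)
river: ρ → (16,23,-38)
river: ρ → (-38,53,1)
river: ρ → (1,53,-38)
river: ρ → (-38,23,16)
river: ρ → (16,41,-20)
river: ρ → (-20,39,18)
river: ρ → (18,33,-26)
river: ρ → (-26,19,25)
river: ρ → (25,31,-20)
river: ρ → (-20,49,7)
river: ρ → (7,49,-20)
river: ρ → (-20,31,25)
river: ρ → (25,19,-26)
ρ-cycle length = 16 (tail of 0 descent steps not counted)

16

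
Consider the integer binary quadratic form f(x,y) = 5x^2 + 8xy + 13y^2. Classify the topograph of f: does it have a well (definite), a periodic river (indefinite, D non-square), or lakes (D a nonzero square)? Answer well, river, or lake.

D = b²−4ac = 8² − 4·5·13 = -196
D < 0 ⇒ definite ⇒ every region one sign ⇒ single well

well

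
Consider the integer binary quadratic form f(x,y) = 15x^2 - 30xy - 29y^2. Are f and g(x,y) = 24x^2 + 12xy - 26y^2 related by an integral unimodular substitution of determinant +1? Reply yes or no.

D₁ = 2640, D₂ = 2640
river cycle of f (length 8): (-29, 30, 15), (15, 30, -29), (-29, 28, 16), (16, 36, -21), (-21, 48, 4), (4, 48, -21), (-21, 36, 16), (16, 28, -29)
river cycle of g (length 8): (-26, 40, 10), (10, 40, -26), (-26, 12, 24), (24, 36, -14), (-14, 48, 6), (6, 48, -14), (-14, 36, 24), (24, 12, -26)
cycles differ ⇒ inequivalent

no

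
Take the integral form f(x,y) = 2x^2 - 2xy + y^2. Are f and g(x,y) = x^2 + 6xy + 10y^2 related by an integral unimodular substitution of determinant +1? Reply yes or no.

D₁ = -4, D₂ = -4
f: translate: b→2 (≡-2 mod 4), so (2,-2,1)→(2,2,1)
f: flip: (2,2,1)→(1,-2,2)
f: translate: b→0 (≡-2 mod 2), so (1,-2,2)→(1,0,1)
f: reduced (well bottom): (1,0,1) with a≤c, −a<b≤a
g: translate: b→0 (≡6 mod 2), so (1,6,10)→(1,0,1)
g: reduced (well bottom): (1,0,1) with a≤c, −a<b≤a
reduced forms (1, 0, 1) vs (1, 0, 1) ⇒ equivalent

yes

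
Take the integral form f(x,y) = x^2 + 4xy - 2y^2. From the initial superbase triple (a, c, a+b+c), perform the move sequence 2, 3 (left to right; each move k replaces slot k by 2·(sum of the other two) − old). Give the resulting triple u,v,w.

start (1,-2,3) = (f(1,0),f(0,1),f(1,1))
replace slot 2: 2·(1+3) − (-2) = 10 → (1,10,3)
replace slot 3: 2·(1+10) − 3 = 19 → (1,10,19)

1,10,19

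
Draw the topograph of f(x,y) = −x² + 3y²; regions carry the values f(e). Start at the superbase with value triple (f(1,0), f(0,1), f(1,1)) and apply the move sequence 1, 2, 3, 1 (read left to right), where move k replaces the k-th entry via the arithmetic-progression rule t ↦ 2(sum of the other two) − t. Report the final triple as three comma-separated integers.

start (-1,3,2) = (f(1,0),f(0,1),f(1,1))
replace slot 1: 2·(3+2) − (-1) = 11 → (11,3,2)
replace slot 2: 2·(11+2) − 3 = 23 → (11,23,2)
replace slot 3: 2·(11+23) − 2 = 66 → (11,23,66)
replace slot 1: 2·(23+66) − 11 = 167 → (167,23,66)

167,23,66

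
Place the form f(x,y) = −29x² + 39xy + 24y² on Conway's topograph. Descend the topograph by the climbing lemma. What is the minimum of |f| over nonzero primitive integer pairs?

river: ρ → (24,57,-11)
river: ρ → (-11,53,34)
river: ρ → (34,15,-30)
river: ρ → (-30,45,19)
river: ρ → (19,31,-44)
river: ρ → (-44,57,6)
river: ρ → (6,63,-14)
river: ρ → (-14,49,34)
river: ρ → (34,19,-29)
river: ρ → (-29,39,24)
closes: descent 0, river 10
min |a| on river = 6

6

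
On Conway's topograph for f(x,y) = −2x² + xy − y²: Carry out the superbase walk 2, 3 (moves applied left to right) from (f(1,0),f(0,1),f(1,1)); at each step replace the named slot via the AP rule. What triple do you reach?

start (-2,-1,-2) = (f(1,0),f(0,1),f(1,1))
replace slot 2: 2·((-2)+(-2)) − (-1) = -7 → (-2,-7,-2)
replace slot 3: 2·((-2)+(-7)) − (-2) = -16 → (-2,-7,-16)

-2,-7,-16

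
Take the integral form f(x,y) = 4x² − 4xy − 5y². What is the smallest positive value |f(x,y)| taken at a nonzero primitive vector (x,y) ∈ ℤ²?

descent: ρ → (-5,4,4)  [lands on river]
river: ρ → (4,4,-5)
river: ρ → (-5,6,3)
river: ρ → (3,6,-5)
closes: descent 1, river 4
min |a| on river = 3

3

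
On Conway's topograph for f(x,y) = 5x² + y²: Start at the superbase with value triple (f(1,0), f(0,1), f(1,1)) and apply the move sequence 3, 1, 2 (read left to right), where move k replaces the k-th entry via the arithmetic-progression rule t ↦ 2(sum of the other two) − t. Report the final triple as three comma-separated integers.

start (5,1,6) = (f(1,0),f(0,1),f(1,1))
replace slot 3: 2·(5+1) − 6 = 6 → (5,1,6)
replace slot 1: 2·(1+6) − 5 = 9 → (9,1,6)
replace slot 2: 2·(9+6) − 1 = 29 → (9,29,6)

9,29,6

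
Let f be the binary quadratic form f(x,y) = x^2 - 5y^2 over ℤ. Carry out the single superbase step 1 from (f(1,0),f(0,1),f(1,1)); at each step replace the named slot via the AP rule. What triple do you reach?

start (1,-5,-4) = (f(1,0),f(0,1),f(1,1))
replace slot 1: 2·((-5)+(-4)) − 1 = -19 → (-19,-5,-4)

-19,-5,-4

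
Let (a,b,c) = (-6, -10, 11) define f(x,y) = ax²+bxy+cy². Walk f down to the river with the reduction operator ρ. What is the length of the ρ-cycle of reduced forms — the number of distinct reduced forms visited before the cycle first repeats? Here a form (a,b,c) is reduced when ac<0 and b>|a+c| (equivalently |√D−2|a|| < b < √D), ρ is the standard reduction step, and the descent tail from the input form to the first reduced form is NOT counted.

D = 364, ⌊√D⌋ = 19
descent: ρ → (11,10,-6)  [lands on river]
river: ρ → (-6,14,7)
river: ρ → (7,14,-6)
river: ρ → (-6,10,11)
river: ρ → (11,12,-5)
river: ρ → (-5,18,2)
river: ρ → (2,18,-5)
river: ρ → (-5,12,11)
ρ-cycle length = 8 (tail of 1 descent step not counted)

8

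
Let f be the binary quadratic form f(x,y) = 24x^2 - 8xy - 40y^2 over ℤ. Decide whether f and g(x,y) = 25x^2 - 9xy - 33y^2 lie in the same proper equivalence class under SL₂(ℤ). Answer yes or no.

D₁ = 3904, D₂ = 3381
discriminants differ ⇒ not SL₂(ℤ)-equivalent

no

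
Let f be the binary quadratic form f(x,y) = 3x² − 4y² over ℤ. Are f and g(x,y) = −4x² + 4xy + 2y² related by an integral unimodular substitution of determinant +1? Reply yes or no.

D₁ = 48, D₂ = 48
river cycle of f (length 2): (3, 6, -1), (-1, 6, 3)
river cycle of g (length 2): (2, 4, -4), (-4, 4, 2)
cycles differ ⇒ inequivalent

no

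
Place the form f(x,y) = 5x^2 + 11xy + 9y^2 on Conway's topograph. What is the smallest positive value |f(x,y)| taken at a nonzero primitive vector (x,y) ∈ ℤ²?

translate: b→1 (≡11 mod 10), so (5,11,9)→(5,1,3)
flip: (5,1,3)→(3,-1,5)
reduced (well bottom): (3,-1,5) with a≤c, −a<b≤a
well minimum = a = 3

3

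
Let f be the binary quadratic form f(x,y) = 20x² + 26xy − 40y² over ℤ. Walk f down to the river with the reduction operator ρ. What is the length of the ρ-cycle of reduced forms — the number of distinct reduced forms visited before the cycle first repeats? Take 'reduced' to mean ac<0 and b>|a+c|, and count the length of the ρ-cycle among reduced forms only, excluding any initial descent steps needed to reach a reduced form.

D = 3876, ⌊√D⌋ = 62
river: ρ → (-40,54,6)
river: ρ → (6,54,-40)
river: ρ → (-40,26,20)
river: ρ → (20,54,-12)
river: ρ → (-12,42,44)
river: ρ → (44,46,-10)
river: ρ → (-10,54,24)
river: ρ → (24,42,-22)
river: ρ → (-22,46,20)
river: ρ → (20,34,-34)
river: ρ → (-34,34,20)
river: ρ → (20,46,-22)
river: ρ → (-22,42,24)
river: ρ → (24,54,-10)
river: ρ → (-10,46,44)
river: ρ → (44,42,-12)
river: ρ → (-12,54,20)
river: ρ → (20,26,-40)
ρ-cycle length = 18 (tail of 0 descent steps not counted)

18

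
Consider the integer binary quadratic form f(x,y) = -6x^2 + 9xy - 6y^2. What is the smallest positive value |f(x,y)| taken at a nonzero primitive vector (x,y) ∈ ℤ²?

translate: b→3 (≡-9 mod 12), so (6,-9,6)→(6,3,3)
flip: (6,3,3)→(3,-3,6)
translate: b→3 (≡-3 mod 6), so (3,-3,6)→(3,3,6)
reduced (well bottom): (3,3,6) with a≤c, −a<b≤a
well minimum |f| = |-3| = 3 (negative-definite)

3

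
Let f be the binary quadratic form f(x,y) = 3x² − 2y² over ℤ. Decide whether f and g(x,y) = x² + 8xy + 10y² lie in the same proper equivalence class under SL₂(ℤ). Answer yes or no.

D₁ = 24, D₂ = 24
river cycle of f (length 2): (-2, 4, 1), (1, 4, -2)
river cycle of g (length 2): (1, 4, -2), (-2, 4, 1)
cycles coincide ⇒ equivalent

yes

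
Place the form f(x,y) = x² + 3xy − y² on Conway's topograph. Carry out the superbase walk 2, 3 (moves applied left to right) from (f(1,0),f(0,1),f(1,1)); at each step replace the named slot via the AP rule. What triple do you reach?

start (1,-1,3) = (f(1,0),f(0,1),f(1,1))
replace slot 2: 2·(1+3) − (-1) = 9 → (1,9,3)
replace slot 3: 2·(1+9) − 3 = 17 → (1,9,17)

1,9,17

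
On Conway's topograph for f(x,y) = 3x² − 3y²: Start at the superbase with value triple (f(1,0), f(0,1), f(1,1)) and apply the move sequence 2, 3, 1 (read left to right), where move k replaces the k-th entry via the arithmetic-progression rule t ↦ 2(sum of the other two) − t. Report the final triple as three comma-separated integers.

start (3,-3,0) = (f(1,0),f(0,1),f(1,1))
replace slot 2: 2·(3+0) − (-3) = 9 → (3,9,0)
replace slot 3: 2·(3+9) − 0 = 24 → (3,9,24)
replace slot 1: 2·(9+24) − 3 = 63 → (63,9,24)

63,9,24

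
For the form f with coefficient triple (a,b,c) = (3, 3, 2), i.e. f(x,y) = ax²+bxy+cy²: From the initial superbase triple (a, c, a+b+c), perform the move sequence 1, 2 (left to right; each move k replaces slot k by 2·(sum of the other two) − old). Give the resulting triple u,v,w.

start (3,2,8) = (f(1,0),f(0,1),f(1,1))
replace slot 1: 2·(2+8) − 3 = 17 → (17,2,8)
replace slot 2: 2·(17+8) − 2 = 48 → (17,48,8)

17,48,8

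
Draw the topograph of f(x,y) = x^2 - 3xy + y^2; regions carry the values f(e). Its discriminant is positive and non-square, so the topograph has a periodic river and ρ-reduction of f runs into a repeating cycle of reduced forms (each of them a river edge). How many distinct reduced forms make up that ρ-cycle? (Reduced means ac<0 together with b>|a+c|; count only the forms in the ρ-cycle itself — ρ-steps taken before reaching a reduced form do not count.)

D = 5, ⌊√D⌋ = 2
descent: ρ → (1,1,-1)  [lands on river]
river: ρ → (-1,1,1)
ρ-cycle length = 2 (tail of 1 descent step not counted)

2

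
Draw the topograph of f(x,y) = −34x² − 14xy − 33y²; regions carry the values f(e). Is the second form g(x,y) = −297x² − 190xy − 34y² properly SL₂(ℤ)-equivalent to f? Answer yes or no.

D₁ = -4292, D₂ = -4292
f is negative-definite; reduce −f:
−f: flip: (34,14,33)→(33,-14,34)
−f: reduced (well bottom): (33,-14,34) with a≤c, −a<b≤a
flip sign back: reduced form of f is (-33,14,-34)
g is negative-definite; reduce −g:
−g: flip: (297,190,34)→(34,-190,297)
−g: translate: b→14 (≡-190 mod 68), so (34,-190,297)→(34,14,33)
−g: flip: (34,14,33)→(33,-14,34)
−g: reduced (well bottom): (33,-14,34) with a≤c, −a<b≤a
flip sign back: reduced form of g is (-33,14,-34)
reduced forms (-33, 14, -34) vs (-33, 14, -34) ⇒ equivalent

yes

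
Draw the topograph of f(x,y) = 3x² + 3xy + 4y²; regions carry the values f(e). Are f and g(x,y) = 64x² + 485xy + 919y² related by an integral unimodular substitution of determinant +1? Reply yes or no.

D₁ = -39, D₂ = -39
f: reduced (well bottom): (3,3,4) with a≤c, −a<b≤a
g: translate: b→-27 (≡485 mod 128), so (64,485,919)→(64,-27,3)
g: flip: (64,-27,3)→(3,27,64)
g: translate: b→3 (≡27 mod 6), so (3,27,64)→(3,3,4)
g: reduced (well bottom): (3,3,4) with a≤c, −a<b≤a
reduced forms (3, 3, 4) vs (3, 3, 4) ⇒ equivalent

yes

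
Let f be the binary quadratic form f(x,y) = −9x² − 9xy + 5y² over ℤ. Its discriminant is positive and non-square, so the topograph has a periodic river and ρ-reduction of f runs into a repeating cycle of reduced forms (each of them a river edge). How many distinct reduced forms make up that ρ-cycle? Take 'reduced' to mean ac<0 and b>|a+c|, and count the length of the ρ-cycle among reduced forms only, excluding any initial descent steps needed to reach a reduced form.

D = 261, ⌊√D⌋ = 16
descent: ρ → (5,9,-9)  [lands on river]
river: ρ → (-9,9,5)
river: ρ → (5,11,-7)
river: ρ → (-7,3,9)
river: ρ → (9,15,-1)
river: ρ → (-1,15,9)
river: ρ → (9,3,-7)
river: ρ → (-7,11,5)
ρ-cycle length = 8 (tail of 1 descent step not counted)

8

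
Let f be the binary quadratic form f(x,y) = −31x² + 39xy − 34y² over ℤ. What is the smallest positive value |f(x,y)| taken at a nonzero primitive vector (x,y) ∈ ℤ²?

translate: b→23 (≡-39 mod 62), so (31,-39,34)→(31,23,26)
flip: (31,23,26)→(26,-23,31)
reduced (well bottom): (26,-23,31) with a≤c, −a<b≤a
well minimum |f| = |-26| = 26 (negative-definite)

26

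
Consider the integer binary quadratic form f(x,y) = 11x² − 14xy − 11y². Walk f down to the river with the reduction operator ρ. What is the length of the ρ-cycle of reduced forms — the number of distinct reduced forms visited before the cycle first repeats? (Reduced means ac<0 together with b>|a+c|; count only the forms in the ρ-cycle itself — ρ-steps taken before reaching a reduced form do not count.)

D = 680, ⌊√D⌋ = 26
descent: ρ → (-11,14,11)  [lands on river]
river: ρ → (11,8,-14)
river: ρ → (-14,20,5)
river: ρ → (5,20,-14)
river: ρ → (-14,8,11)
river: ρ → (11,14,-11)
river: ρ → (-11,8,14)
river: ρ → (14,20,-5)
river: ρ → (-5,20,14)
river: ρ → (14,8,-11)
ρ-cycle length = 10 (tail of 1 descent step not counted)

10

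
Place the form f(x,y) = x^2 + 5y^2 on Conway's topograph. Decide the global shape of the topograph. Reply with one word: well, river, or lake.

D = b²−4ac = 0² − 4·1·5 = -20
D < 0 ⇒ definite ⇒ every region one sign ⇒ single well

well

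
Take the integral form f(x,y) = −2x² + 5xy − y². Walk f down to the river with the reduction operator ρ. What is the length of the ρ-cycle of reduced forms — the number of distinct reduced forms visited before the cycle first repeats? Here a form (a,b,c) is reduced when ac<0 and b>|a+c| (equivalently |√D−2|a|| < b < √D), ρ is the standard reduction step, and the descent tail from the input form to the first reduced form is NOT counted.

D = 17, ⌊√D⌋ = 4
descent: ρ → (-1,3,2)  [lands on river]
river: ρ → (2,1,-2)
river: ρ → (-2,3,1)
river: ρ → (1,3,-2)
river: ρ → (-2,1,2)
river: ρ → (2,3,-1)
ρ-cycle length = 6 (tail of 1 descent step not counted)

6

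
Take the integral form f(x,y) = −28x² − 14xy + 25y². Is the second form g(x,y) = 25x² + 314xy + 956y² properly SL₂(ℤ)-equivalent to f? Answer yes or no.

D₁ = 2996, D₂ = 2996
river cycle of f (length 26): (25, 14, -28), (-28, 42, 11), (11, 46, -20), (-20, 34, 23), (23, 12, -31), (-31, 50, 4), (4, 54, -5), (-5, 46, 44), (44, 42, -7), (-7, 42, 44), … (16 more)
river cycle of g (length 26): (25, 14, -28), (-28, 42, 11), (11, 46, -20), (-20, 34, 23), (23, 12, -31), (-31, 50, 4), (4, 54, -5), (-5, 46, 44), (44, 42, -7), (-7, 42, 44), … (16 more)
cycles coincide ⇒ equivalent

yes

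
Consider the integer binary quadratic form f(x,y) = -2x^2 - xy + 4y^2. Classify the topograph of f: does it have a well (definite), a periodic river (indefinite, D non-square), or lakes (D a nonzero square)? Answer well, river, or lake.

D = b²−4ac = (-1)² − 4·(-2)·4 = 33
D > 0 non-square ⇒ indefinite ⇒ periodic river

river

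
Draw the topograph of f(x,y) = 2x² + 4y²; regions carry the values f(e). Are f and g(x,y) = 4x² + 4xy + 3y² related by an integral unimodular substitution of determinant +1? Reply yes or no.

D₁ = -32, D₂ = -32
f: reduced (well bottom): (2,0,4) with a≤c, −a<b≤a
g: flip: (4,4,3)→(3,-4,4)
g: translate: b→2 (≡-4 mod 6), so (3,-4,4)→(3,2,3)
g: reduced (well bottom): (3,2,3) with a≤c, −a<b≤a
reduced forms (2, 0, 4) vs (3, 2, 3) ⇒ inequivalent

no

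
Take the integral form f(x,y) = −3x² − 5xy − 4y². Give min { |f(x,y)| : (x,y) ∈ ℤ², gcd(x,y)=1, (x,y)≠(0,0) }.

translate: b→-1 (≡5 mod 6), so (3,5,4)→(3,-1,2)
flip: (3,-1,2)→(2,1,3)
reduced (well bottom): (2,1,3) with a≤c, −a<b≤a
well minimum |f| = |-2| = 2 (negative-definite)

2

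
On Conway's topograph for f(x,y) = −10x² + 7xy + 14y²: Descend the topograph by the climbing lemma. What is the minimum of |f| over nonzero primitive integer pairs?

river: ρ → (14,21,-3)
river: ρ → (-3,21,14)
river: ρ → (14,7,-10)
river: ρ → (-10,13,11)
river: ρ → (11,9,-12)
river: ρ → (-12,15,8)
river: ρ → (8,17,-10)
river: ρ → (-10,23,2)
river: ρ → (2,21,-21)
river: ρ → (-21,21,2)
river: ρ → (2,23,-10)
river: ρ → (-10,17,8)
river: ρ → (8,15,-12)
river: ρ → (-12,9,11)
river: ρ → (11,13,-10)
river: ρ → (-10,7,14)
closes: descent 0, river 16
min |a| on river = 2

2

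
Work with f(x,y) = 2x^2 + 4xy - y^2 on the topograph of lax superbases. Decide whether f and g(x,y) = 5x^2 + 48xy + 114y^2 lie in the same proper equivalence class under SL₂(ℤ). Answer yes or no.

D₁ = 24, D₂ = 24
river cycle of f (length 2): (-1, 4, 2), (2, 4, -1)
river cycle of g (length 2): (-1, 4, 2), (2, 4, -1)
cycles coincide ⇒ equivalent

yes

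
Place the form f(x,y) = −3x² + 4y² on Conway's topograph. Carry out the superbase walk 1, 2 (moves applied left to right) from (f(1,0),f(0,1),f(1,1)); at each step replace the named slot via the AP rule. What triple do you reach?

start (-3,4,1) = (f(1,0),f(0,1),f(1,1))
replace slot 1: 2·(4+1) − (-3) = 13 → (13,4,1)
replace slot 2: 2·(13+1) − 4 = 24 → (13,24,1)

13,24,1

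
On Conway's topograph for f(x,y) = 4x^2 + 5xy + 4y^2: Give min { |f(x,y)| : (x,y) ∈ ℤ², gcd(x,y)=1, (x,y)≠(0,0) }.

translate: b→-3 (≡5 mod 8), so (4,5,4)→(4,-3,3)
flip: (4,-3,3)→(3,3,4)
reduced (well bottom): (3,3,4) with a≤c, −a<b≤a
well minimum = a = 3

3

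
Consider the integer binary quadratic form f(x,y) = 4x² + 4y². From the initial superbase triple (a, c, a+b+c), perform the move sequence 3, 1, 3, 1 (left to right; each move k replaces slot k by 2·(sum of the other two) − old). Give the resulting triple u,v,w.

start (4,4,8) = (f(1,0),f(0,1),f(1,1))
replace slot 3: 2·(4+4) − 8 = 8 → (4,4,8)
replace slot 1: 2·(4+8) − 4 = 20 → (20,4,8)
replace slot 3: 2·(20+4) − 8 = 40 → (20,4,40)
replace slot 1: 2·(4+40) − 20 = 68 → (68,4,40)

68,4,40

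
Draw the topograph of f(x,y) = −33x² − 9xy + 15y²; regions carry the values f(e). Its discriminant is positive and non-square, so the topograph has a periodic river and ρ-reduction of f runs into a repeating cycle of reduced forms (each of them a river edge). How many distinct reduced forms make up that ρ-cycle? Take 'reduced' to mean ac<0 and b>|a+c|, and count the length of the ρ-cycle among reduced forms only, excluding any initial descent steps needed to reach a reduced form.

D = 2061, ⌊√D⌋ = 45
descent: ρ → (15,39,-9)  [lands on river]
river: ρ → (-9,33,27)
river: ρ → (27,21,-15)
river: ρ → (-15,39,9)
river: ρ → (9,33,-27)
river: ρ → (-27,21,15)
ρ-cycle length = 6 (tail of 1 descent step not counted)

6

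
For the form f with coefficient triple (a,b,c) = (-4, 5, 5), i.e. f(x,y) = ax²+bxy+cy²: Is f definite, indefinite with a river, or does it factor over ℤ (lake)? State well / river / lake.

D = b²−4ac = 5² − 4·(-4)·5 = 105
D > 0 non-square ⇒ indefinite ⇒ periodic river

river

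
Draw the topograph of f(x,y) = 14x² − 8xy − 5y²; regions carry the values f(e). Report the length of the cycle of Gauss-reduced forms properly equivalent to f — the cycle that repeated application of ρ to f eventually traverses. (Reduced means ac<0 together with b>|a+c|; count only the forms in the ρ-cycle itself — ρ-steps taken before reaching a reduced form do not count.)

D = 344, ⌊√D⌋ = 18
descent: ρ → (-5,18,1)  [lands on river]
river: ρ → (1,18,-5)
river: ρ → (-5,12,10)
river: ρ → (10,8,-7)
river: ρ → (-7,6,11)
river: ρ → (11,16,-2)
river: ρ → (-2,16,11)
river: ρ → (11,6,-7)
river: ρ → (-7,8,10)
river: ρ → (10,12,-5)
ρ-cycle length = 10 (tail of 1 descent step not counted)

10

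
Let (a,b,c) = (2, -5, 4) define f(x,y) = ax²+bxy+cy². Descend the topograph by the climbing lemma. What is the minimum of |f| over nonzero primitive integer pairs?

translate: b→-1 (≡-5 mod 4), so (2,-5,4)→(2,-1,1)
flip: (2,-1,1)→(1,1,2)
reduced (well bottom): (1,1,2) with a≤c, −a<b≤a
well minimum = a = 1

1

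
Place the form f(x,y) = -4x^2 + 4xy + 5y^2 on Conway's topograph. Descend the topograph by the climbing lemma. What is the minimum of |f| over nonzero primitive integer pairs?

river: ρ → (5,6,-3)
river: ρ → (-3,6,5)
river: ρ → (5,4,-4)
river: ρ → (-4,4,5)
closes: descent 0, river 4
min |a| on river = 3

3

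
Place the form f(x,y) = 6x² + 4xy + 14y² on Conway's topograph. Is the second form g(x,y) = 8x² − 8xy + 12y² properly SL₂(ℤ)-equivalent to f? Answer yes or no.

D₁ = -320, D₂ = -320
f: reduced (well bottom): (6,4,14) with a≤c, −a<b≤a
g: translate: b→8 (≡-8 mod 16), so (8,-8,12)→(8,8,12)
g: reduced (well bottom): (8,8,12) with a≤c, −a<b≤a
reduced forms (6, 4, 14) vs (8, 8, 12) ⇒ inequivalent

no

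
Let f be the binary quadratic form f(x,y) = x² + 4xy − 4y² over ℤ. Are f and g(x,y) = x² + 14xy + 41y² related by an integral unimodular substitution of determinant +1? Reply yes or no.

D₁ = 32, D₂ = 32
river cycle of f (length 2): (-4, 4, 1), (1, 4, -4)
river cycle of g (length 2): (1, 4, -4), (-4, 4, 1)
cycles coincide ⇒ equivalent

yes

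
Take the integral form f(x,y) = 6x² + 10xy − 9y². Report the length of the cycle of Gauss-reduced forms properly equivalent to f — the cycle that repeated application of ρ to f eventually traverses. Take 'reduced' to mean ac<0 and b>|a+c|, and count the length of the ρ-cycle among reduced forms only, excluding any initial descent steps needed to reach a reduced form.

D = 316, ⌊√D⌋ = 17
river: ρ → (-9,8,7)
river: ρ → (7,6,-10)
river: ρ → (-10,14,3)
river: ρ → (3,16,-5)
river: ρ → (-5,14,6)
river: ρ → (6,10,-9)
ρ-cycle length = 6 (tail of 0 descent steps not counted)

6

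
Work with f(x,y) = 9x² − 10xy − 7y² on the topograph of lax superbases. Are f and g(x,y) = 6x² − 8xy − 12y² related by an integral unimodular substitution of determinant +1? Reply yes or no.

D₁ = 352, D₂ = 352
river cycle of f (length 6): (-7, 10, 9), (9, 8, -8), (-8, 8, 9), (9, 10, -7), (-7, 18, 1), (1, 18, -7)
river cycle of g (length 6): (-12, 8, 6), (6, 16, -4), (-4, 16, 6), (6, 8, -12), (-12, 16, 2), (2, 16, -12)
cycles differ ⇒ inequivalent

no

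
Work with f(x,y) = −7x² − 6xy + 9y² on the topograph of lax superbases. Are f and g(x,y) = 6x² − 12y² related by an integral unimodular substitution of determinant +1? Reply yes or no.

D₁ = 288, D₂ = 288
river cycle of f (length 6): (9, 6, -7), (-7, 8, 8), (8, 8, -7), (-7, 6, 9), (9, 12, -4), (-4, 12, 9)
river cycle of g (length 2): (6, 12, -6), (-6, 12, 6)
cycles differ ⇒ inequivalent

no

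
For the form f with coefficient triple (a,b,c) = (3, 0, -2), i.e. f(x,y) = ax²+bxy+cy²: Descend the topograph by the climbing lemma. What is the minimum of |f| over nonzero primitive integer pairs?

descent: ρ → (-2,4,1)  [lands on river]
river: ρ → (1,4,-2)
closes: descent 1, river 2
min |a| on river = 1

1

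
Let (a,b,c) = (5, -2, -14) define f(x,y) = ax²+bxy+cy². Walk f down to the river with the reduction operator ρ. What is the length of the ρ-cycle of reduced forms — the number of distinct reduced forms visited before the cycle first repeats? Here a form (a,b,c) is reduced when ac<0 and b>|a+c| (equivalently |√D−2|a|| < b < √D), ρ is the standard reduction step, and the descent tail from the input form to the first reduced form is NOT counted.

D = 284, ⌊√D⌋ = 16
descent: ρ → (-14,2,5)
descent: ρ → (5,8,-11)  [lands on river]
river: ρ → (-11,14,2)
river: ρ → (2,14,-11)
river: ρ → (-11,8,5)
river: ρ → (5,12,-7)
river: ρ → (-7,16,1)
river: ρ → (1,16,-7)
river: ρ → (-7,12,5)
ρ-cycle length = 8 (tail of 2 descent steps not counted)

8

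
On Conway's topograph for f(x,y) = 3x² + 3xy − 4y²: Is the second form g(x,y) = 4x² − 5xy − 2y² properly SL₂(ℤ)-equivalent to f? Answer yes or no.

D₁ = 57, D₂ = 57
river cycle of f (length 6): (-4, 5, 2), (2, 7, -1), (-1, 7, 2), (2, 5, -4), (-4, 3, 3), (3, 3, -4)
river cycle of g (length 6): (-2, 5, 4), (4, 3, -3), (-3, 3, 4), (4, 5, -2), (-2, 7, 1), (1, 7, -2)
cycles differ ⇒ inequivalent

no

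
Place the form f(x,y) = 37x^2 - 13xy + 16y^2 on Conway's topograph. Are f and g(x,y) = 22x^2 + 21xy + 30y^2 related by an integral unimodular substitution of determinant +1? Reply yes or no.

D₁ = -2199, D₂ = -2199
f: flip: (37,-13,16)→(16,13,37)
f: reduced (well bottom): (16,13,37) with a≤c, −a<b≤a
g: reduced (well bottom): (22,21,30) with a≤c, −a<b≤a
reduced forms (16, 13, 37) vs (22, 21, 30) ⇒ inequivalent

no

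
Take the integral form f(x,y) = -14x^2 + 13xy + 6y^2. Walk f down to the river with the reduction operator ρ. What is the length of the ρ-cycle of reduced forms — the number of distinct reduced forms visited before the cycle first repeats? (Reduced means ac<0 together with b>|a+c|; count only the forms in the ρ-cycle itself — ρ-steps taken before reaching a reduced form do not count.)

D = 505, ⌊√D⌋ = 22
river: ρ → (6,11,-16)
river: ρ → (-16,21,1)
river: ρ → (1,21,-16)
river: ρ → (-16,11,6)
river: ρ → (6,13,-14)
river: ρ → (-14,15,5)
river: ρ → (5,15,-14)
river: ρ → (-14,13,6)
ρ-cycle length = 8 (tail of 0 descent steps not counted)

8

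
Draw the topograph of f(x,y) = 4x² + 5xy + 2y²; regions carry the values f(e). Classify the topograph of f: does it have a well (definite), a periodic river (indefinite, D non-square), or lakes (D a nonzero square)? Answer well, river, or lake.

D = b²−4ac = 5² − 4·4·2 = -7
D < 0 ⇒ definite ⇒ every region one sign ⇒ single well

well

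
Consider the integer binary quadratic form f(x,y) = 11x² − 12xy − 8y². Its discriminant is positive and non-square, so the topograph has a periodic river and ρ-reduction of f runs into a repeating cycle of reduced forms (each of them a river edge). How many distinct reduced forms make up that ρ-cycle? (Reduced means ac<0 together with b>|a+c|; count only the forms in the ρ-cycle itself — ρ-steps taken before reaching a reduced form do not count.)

D = 496, ⌊√D⌋ = 22
descent: ρ → (-8,12,11)  [lands on river]
river: ρ → (11,10,-9)
river: ρ → (-9,8,12)
river: ρ → (12,16,-5)
river: ρ → (-5,14,15)
river: ρ → (15,16,-4)
river: ρ → (-4,16,15)
river: ρ → (15,14,-5)
river: ρ → (-5,16,12)
river: ρ → (12,8,-9)
river: ρ → (-9,10,11)
river: ρ → (11,12,-8)
river: ρ → (-8,20,3)
river: ρ → (3,22,-1)
river: ρ → (-1,22,3)
river: ρ → (3,20,-8)
ρ-cycle length = 16 (tail of 1 descent step not counted)

16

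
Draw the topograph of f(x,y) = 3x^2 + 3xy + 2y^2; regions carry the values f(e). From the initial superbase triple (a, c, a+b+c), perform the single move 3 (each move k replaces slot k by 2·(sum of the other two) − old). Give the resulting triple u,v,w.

start (3,2,8) = (f(1,0),f(0,1),f(1,1))
replace slot 3: 2·(3+2) − 8 = 2 → (3,2,2)

3,2,2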